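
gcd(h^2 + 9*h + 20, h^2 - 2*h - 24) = h + 4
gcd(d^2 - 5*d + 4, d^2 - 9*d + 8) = d - 1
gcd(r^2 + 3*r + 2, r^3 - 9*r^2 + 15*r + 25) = r + 1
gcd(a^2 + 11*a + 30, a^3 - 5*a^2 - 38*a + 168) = a + 6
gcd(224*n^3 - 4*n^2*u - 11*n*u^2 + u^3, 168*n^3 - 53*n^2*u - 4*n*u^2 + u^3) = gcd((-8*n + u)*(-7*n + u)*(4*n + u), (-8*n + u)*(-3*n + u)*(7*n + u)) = -8*n + u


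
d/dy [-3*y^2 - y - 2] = -6*y - 1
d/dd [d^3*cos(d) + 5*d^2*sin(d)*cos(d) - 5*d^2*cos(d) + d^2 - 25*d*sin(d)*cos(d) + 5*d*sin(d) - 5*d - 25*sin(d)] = -d^3*sin(d) + 5*d^2*sin(d) + 3*d^2*cos(d) + 5*d^2*cos(2*d) + 5*d*sin(2*d) - 5*d*cos(d) - 25*d*cos(2*d) + 2*d + 5*sin(d) - 25*sin(2*d)/2 - 25*cos(d) - 5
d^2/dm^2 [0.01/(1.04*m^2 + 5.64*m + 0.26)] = (-0.021632*m^2 - 0.117312*m + 0.01*(2.08*m + 5.64)*(4.16*m + 11.28) - 0.005408)/(1.04*m^2 + 5.64*m + 0.26)^3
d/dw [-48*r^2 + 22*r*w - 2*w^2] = 22*r - 4*w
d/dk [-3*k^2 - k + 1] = -6*k - 1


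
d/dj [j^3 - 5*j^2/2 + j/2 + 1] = 3*j^2 - 5*j + 1/2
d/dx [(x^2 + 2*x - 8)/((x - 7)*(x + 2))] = (-7*x^2 - 12*x - 68)/(x^4 - 10*x^3 - 3*x^2 + 140*x + 196)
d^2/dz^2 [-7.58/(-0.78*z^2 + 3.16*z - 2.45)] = (-9.223344*z^2 + 37.366368*z + 7.58*(1.56*z - 3.16)*(3.12*z - 6.32) - 28.97076)/(0.78*z^2 - 3.16*z + 2.45)^3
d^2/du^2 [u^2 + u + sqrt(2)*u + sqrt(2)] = 2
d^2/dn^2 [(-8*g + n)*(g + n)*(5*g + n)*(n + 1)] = -86*g^2 - 12*g*n - 4*g + 12*n^2 + 6*n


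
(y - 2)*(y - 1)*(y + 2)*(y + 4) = y^4 + 3*y^3 - 8*y^2 - 12*y + 16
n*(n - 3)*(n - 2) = n^3 - 5*n^2 + 6*n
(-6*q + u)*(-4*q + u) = 24*q^2 - 10*q*u + u^2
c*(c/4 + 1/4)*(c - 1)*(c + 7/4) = c^4/4 + 7*c^3/16 - c^2/4 - 7*c/16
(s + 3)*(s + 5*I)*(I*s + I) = I*s^3 - 5*s^2 + 4*I*s^2 - 20*s + 3*I*s - 15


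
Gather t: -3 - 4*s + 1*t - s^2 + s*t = -s^2 - 4*s + t*(s + 1) - 3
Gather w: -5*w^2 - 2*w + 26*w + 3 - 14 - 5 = -5*w^2 + 24*w - 16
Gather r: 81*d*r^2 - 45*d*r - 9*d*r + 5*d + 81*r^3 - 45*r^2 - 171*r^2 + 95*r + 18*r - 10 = 5*d + 81*r^3 + r^2*(81*d - 216) + r*(113 - 54*d) - 10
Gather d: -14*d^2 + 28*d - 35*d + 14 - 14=-14*d^2 - 7*d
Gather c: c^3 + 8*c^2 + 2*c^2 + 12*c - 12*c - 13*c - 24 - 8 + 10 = c^3 + 10*c^2 - 13*c - 22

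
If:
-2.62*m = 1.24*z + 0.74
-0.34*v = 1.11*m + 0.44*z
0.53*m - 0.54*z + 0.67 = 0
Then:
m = -0.59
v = 1.09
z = 0.66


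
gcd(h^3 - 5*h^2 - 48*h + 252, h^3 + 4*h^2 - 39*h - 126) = h^2 + h - 42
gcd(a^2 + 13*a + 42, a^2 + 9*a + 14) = a + 7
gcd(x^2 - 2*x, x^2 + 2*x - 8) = x - 2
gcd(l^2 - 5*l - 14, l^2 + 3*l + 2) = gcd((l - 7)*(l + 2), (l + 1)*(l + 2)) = l + 2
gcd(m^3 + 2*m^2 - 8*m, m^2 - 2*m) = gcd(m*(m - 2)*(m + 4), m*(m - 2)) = m^2 - 2*m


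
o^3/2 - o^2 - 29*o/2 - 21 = (o/2 + 1)*(o - 7)*(o + 3)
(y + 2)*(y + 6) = y^2 + 8*y + 12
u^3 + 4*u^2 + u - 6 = (u - 1)*(u + 2)*(u + 3)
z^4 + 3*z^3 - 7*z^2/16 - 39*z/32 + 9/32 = (z - 1/2)*(z - 1/4)*(z + 3/4)*(z + 3)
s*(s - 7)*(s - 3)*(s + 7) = s^4 - 3*s^3 - 49*s^2 + 147*s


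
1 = 1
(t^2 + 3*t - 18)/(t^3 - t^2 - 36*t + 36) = (t - 3)/(t^2 - 7*t + 6)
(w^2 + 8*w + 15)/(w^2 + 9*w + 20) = (w + 3)/(w + 4)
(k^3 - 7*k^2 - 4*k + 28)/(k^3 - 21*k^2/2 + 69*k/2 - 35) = 2*(k^2 - 5*k - 14)/(2*k^2 - 17*k + 35)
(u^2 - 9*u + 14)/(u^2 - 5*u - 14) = (u - 2)/(u + 2)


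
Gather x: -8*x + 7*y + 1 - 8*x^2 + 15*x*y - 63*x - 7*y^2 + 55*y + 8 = -8*x^2 + x*(15*y - 71) - 7*y^2 + 62*y + 9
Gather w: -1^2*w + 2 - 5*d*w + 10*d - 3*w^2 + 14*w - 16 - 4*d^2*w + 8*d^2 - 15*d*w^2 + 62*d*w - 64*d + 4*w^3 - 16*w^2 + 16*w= 8*d^2 - 54*d + 4*w^3 + w^2*(-15*d - 19) + w*(-4*d^2 + 57*d + 29) - 14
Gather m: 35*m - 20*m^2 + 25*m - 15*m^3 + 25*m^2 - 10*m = -15*m^3 + 5*m^2 + 50*m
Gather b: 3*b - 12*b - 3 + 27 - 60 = -9*b - 36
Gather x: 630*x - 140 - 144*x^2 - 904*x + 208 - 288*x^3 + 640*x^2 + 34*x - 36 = -288*x^3 + 496*x^2 - 240*x + 32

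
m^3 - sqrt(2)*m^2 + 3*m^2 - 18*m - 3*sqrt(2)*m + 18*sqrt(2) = (m - 3)*(m + 6)*(m - sqrt(2))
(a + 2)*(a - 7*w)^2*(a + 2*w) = a^4 - 12*a^3*w + 2*a^3 + 21*a^2*w^2 - 24*a^2*w + 98*a*w^3 + 42*a*w^2 + 196*w^3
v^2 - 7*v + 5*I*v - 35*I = (v - 7)*(v + 5*I)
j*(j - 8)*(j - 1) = j^3 - 9*j^2 + 8*j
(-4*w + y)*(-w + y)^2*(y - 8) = -4*w^3*y + 32*w^3 + 9*w^2*y^2 - 72*w^2*y - 6*w*y^3 + 48*w*y^2 + y^4 - 8*y^3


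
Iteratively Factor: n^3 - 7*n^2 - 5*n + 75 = (n - 5)*(n^2 - 2*n - 15) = (n - 5)^2*(n + 3)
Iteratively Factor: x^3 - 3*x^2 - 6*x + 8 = (x + 2)*(x^2 - 5*x + 4) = (x - 1)*(x + 2)*(x - 4)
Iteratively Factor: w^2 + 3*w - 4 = (w + 4)*(w - 1)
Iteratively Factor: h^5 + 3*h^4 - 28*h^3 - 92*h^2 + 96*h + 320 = (h + 2)*(h^4 + h^3 - 30*h^2 - 32*h + 160) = (h - 2)*(h + 2)*(h^3 + 3*h^2 - 24*h - 80) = (h - 5)*(h - 2)*(h + 2)*(h^2 + 8*h + 16) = (h - 5)*(h - 2)*(h + 2)*(h + 4)*(h + 4)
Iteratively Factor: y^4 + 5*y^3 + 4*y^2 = (y)*(y^3 + 5*y^2 + 4*y) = y*(y + 4)*(y^2 + y) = y*(y + 1)*(y + 4)*(y)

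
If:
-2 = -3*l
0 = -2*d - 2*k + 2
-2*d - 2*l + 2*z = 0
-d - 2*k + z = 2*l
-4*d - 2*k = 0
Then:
No Solution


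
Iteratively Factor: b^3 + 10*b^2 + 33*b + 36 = (b + 3)*(b^2 + 7*b + 12) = (b + 3)*(b + 4)*(b + 3)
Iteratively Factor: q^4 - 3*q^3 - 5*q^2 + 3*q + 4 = (q + 1)*(q^3 - 4*q^2 - q + 4) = (q - 1)*(q + 1)*(q^2 - 3*q - 4) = (q - 1)*(q + 1)^2*(q - 4)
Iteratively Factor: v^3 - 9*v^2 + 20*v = (v - 4)*(v^2 - 5*v) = (v - 5)*(v - 4)*(v)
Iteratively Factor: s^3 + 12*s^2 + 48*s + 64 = (s + 4)*(s^2 + 8*s + 16) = (s + 4)^2*(s + 4)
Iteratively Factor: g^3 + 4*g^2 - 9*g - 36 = (g + 4)*(g^2 - 9) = (g + 3)*(g + 4)*(g - 3)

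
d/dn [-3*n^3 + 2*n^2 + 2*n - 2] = -9*n^2 + 4*n + 2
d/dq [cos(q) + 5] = -sin(q)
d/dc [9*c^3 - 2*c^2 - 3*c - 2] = 27*c^2 - 4*c - 3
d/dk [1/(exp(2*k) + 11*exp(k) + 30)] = (-2*exp(k) - 11)*exp(k)/(exp(2*k) + 11*exp(k) + 30)^2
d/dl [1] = 0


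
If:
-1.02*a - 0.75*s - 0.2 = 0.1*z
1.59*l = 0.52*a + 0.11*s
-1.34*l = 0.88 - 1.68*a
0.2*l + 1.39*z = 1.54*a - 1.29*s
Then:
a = 0.61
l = 0.11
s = -1.35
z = 1.91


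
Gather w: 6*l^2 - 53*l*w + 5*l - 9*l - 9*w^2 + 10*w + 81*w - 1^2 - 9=6*l^2 - 4*l - 9*w^2 + w*(91 - 53*l) - 10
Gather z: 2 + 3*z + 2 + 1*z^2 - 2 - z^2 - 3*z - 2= 0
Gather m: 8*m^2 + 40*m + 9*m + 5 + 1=8*m^2 + 49*m + 6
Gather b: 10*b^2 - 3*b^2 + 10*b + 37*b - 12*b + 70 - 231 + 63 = 7*b^2 + 35*b - 98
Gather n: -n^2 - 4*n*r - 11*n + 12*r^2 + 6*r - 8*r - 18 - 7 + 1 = -n^2 + n*(-4*r - 11) + 12*r^2 - 2*r - 24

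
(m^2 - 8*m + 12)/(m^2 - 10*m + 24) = (m - 2)/(m - 4)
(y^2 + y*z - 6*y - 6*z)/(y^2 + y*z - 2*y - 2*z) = (y - 6)/(y - 2)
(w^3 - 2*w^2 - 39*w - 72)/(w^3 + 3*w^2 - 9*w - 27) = (w - 8)/(w - 3)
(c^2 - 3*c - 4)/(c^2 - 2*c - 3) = (c - 4)/(c - 3)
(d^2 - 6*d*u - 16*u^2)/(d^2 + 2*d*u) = (d - 8*u)/d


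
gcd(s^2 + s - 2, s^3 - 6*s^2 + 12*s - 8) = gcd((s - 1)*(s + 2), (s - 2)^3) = 1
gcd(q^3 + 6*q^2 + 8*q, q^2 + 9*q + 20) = q + 4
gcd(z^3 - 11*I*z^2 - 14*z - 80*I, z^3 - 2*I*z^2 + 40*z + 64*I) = z^2 - 6*I*z + 16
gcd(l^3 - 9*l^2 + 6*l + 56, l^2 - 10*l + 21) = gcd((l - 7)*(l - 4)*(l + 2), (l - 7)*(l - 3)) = l - 7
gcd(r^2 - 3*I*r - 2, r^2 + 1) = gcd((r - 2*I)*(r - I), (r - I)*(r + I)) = r - I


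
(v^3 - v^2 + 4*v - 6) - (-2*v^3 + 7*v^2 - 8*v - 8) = 3*v^3 - 8*v^2 + 12*v + 2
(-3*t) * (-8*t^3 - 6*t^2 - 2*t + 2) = 24*t^4 + 18*t^3 + 6*t^2 - 6*t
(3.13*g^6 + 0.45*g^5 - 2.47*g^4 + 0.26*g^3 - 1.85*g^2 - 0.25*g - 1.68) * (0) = 0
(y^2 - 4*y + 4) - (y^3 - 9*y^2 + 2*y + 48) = -y^3 + 10*y^2 - 6*y - 44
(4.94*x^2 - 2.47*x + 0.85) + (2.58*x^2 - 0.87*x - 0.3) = 7.52*x^2 - 3.34*x + 0.55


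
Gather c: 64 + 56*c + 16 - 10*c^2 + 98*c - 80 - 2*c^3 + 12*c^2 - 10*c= -2*c^3 + 2*c^2 + 144*c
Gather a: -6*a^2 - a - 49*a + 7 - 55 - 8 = -6*a^2 - 50*a - 56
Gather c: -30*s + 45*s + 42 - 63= 15*s - 21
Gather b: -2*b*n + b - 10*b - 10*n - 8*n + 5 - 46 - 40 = b*(-2*n - 9) - 18*n - 81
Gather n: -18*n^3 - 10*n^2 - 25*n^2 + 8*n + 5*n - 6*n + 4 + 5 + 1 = -18*n^3 - 35*n^2 + 7*n + 10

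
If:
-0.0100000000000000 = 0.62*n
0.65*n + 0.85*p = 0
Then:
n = -0.02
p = 0.01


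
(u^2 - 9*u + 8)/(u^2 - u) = (u - 8)/u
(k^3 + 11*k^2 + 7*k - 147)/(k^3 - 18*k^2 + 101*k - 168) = (k^2 + 14*k + 49)/(k^2 - 15*k + 56)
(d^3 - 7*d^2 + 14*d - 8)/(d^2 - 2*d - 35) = (-d^3 + 7*d^2 - 14*d + 8)/(-d^2 + 2*d + 35)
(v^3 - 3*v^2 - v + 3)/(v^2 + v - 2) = (v^2 - 2*v - 3)/(v + 2)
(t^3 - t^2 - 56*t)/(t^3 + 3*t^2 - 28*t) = (t - 8)/(t - 4)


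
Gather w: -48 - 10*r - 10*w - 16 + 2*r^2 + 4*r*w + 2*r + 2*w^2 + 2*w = 2*r^2 - 8*r + 2*w^2 + w*(4*r - 8) - 64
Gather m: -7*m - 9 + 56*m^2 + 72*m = 56*m^2 + 65*m - 9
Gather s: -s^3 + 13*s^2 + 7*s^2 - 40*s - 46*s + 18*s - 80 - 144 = -s^3 + 20*s^2 - 68*s - 224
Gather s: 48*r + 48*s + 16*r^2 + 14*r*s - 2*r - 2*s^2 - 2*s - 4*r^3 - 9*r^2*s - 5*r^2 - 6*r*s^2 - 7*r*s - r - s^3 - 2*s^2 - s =-4*r^3 + 11*r^2 + 45*r - s^3 + s^2*(-6*r - 4) + s*(-9*r^2 + 7*r + 45)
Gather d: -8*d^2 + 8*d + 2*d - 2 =-8*d^2 + 10*d - 2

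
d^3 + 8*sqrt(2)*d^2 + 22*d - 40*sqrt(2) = (d - sqrt(2))*(d + 4*sqrt(2))*(d + 5*sqrt(2))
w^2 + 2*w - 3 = (w - 1)*(w + 3)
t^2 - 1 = (t - 1)*(t + 1)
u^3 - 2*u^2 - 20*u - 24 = (u - 6)*(u + 2)^2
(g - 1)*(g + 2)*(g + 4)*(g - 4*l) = g^4 - 4*g^3*l + 5*g^3 - 20*g^2*l + 2*g^2 - 8*g*l - 8*g + 32*l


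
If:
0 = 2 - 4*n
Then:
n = 1/2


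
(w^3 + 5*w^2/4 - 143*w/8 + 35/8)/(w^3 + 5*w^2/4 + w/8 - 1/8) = (2*w^2 + 3*w - 35)/(2*w^2 + 3*w + 1)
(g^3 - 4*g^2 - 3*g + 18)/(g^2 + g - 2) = (g^2 - 6*g + 9)/(g - 1)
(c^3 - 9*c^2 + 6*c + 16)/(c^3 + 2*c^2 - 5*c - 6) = (c - 8)/(c + 3)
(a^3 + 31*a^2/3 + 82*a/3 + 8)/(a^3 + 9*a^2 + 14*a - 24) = (a + 1/3)/(a - 1)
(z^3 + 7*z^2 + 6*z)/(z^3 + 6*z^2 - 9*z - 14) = z*(z + 6)/(z^2 + 5*z - 14)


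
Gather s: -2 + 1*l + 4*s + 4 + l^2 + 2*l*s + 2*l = l^2 + 3*l + s*(2*l + 4) + 2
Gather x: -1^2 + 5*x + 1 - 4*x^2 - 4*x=-4*x^2 + x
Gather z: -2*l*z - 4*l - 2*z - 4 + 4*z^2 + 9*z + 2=-4*l + 4*z^2 + z*(7 - 2*l) - 2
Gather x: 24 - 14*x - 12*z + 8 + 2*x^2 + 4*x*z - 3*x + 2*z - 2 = 2*x^2 + x*(4*z - 17) - 10*z + 30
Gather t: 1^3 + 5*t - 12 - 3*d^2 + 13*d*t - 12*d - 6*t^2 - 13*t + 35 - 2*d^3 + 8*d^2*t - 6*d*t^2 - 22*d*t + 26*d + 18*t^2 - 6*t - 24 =-2*d^3 - 3*d^2 + 14*d + t^2*(12 - 6*d) + t*(8*d^2 - 9*d - 14)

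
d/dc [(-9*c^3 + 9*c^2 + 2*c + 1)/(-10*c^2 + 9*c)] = (90*c^4 - 162*c^3 + 101*c^2 + 20*c - 9)/(c^2*(100*c^2 - 180*c + 81))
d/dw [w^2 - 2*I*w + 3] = 2*w - 2*I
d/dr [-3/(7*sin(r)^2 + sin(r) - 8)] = 3*(14*sin(r) + 1)*cos(r)/(7*sin(r)^2 + sin(r) - 8)^2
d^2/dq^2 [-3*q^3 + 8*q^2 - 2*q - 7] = 16 - 18*q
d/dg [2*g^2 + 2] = 4*g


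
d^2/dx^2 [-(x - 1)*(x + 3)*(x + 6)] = -6*x - 16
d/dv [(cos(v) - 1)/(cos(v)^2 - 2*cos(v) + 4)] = (cos(v)^2 - 2*cos(v) - 2)*sin(v)/(cos(v)^2 - 2*cos(v) + 4)^2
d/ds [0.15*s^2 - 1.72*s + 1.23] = 0.3*s - 1.72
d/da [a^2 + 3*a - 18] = 2*a + 3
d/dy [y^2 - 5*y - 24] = 2*y - 5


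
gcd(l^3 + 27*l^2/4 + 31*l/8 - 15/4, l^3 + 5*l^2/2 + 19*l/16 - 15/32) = l + 5/4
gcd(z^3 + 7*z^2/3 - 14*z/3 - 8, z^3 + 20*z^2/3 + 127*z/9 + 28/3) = z^2 + 13*z/3 + 4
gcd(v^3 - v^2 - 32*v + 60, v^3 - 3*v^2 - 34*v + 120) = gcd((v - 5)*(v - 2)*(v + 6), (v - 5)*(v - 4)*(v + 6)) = v^2 + v - 30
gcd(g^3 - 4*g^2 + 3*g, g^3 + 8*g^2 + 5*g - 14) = g - 1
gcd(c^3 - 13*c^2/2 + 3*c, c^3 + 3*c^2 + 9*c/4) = c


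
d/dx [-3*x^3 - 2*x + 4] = -9*x^2 - 2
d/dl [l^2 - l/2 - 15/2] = 2*l - 1/2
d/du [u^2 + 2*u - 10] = 2*u + 2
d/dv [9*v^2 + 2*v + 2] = 18*v + 2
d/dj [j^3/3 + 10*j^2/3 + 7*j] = j^2 + 20*j/3 + 7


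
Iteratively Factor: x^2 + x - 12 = (x + 4)*(x - 3)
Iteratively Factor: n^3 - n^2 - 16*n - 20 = (n - 5)*(n^2 + 4*n + 4) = (n - 5)*(n + 2)*(n + 2)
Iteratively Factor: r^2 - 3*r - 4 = (r - 4)*(r + 1)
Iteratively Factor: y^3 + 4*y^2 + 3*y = (y)*(y^2 + 4*y + 3) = y*(y + 3)*(y + 1)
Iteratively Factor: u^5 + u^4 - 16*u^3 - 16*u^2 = (u - 4)*(u^4 + 5*u^3 + 4*u^2) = u*(u - 4)*(u^3 + 5*u^2 + 4*u) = u*(u - 4)*(u + 1)*(u^2 + 4*u) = u*(u - 4)*(u + 1)*(u + 4)*(u)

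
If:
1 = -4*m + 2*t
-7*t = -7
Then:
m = 1/4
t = 1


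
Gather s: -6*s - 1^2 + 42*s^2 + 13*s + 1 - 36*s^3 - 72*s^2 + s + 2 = -36*s^3 - 30*s^2 + 8*s + 2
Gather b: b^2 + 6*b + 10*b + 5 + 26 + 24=b^2 + 16*b + 55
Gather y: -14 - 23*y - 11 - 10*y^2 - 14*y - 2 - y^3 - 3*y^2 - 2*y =-y^3 - 13*y^2 - 39*y - 27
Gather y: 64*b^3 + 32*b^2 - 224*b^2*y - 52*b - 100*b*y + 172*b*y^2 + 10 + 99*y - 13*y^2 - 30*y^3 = 64*b^3 + 32*b^2 - 52*b - 30*y^3 + y^2*(172*b - 13) + y*(-224*b^2 - 100*b + 99) + 10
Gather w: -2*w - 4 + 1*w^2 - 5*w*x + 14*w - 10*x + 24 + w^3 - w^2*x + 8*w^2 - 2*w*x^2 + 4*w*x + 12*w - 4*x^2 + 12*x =w^3 + w^2*(9 - x) + w*(-2*x^2 - x + 24) - 4*x^2 + 2*x + 20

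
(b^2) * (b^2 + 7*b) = b^4 + 7*b^3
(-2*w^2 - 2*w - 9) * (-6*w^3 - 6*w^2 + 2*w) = 12*w^5 + 24*w^4 + 62*w^3 + 50*w^2 - 18*w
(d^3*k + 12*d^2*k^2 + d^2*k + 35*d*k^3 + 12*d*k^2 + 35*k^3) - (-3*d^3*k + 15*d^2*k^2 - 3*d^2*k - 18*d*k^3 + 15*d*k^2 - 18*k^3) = 4*d^3*k - 3*d^2*k^2 + 4*d^2*k + 53*d*k^3 - 3*d*k^2 + 53*k^3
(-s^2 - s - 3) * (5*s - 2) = -5*s^3 - 3*s^2 - 13*s + 6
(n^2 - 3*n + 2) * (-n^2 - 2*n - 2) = -n^4 + n^3 + 2*n^2 + 2*n - 4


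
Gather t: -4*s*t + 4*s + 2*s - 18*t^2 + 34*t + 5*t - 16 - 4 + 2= 6*s - 18*t^2 + t*(39 - 4*s) - 18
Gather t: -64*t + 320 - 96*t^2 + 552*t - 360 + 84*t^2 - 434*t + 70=-12*t^2 + 54*t + 30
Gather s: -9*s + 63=63 - 9*s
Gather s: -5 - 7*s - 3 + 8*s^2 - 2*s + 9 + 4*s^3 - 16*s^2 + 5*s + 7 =4*s^3 - 8*s^2 - 4*s + 8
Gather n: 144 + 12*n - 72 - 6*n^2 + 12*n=-6*n^2 + 24*n + 72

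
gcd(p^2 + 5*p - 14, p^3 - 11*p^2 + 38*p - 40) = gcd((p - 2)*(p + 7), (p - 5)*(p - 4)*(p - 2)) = p - 2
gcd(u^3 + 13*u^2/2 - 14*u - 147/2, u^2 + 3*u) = u + 3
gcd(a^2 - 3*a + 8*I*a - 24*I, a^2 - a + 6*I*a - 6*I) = 1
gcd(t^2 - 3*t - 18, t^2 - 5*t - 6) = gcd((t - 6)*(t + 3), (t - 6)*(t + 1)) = t - 6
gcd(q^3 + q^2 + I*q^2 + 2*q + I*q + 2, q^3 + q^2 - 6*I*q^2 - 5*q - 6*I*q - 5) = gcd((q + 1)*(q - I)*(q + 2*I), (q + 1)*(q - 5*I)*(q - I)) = q^2 + q*(1 - I) - I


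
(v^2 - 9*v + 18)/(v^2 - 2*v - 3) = (v - 6)/(v + 1)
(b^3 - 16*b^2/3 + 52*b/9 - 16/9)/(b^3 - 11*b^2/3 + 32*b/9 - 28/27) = 3*(b - 4)/(3*b - 7)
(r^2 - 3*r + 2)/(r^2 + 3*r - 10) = (r - 1)/(r + 5)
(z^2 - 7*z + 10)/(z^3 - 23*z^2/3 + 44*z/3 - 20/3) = 3/(3*z - 2)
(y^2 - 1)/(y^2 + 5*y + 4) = (y - 1)/(y + 4)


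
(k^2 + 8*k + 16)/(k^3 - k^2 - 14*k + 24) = (k + 4)/(k^2 - 5*k + 6)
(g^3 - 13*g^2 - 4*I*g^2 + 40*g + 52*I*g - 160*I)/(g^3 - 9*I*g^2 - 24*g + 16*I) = (g^2 - 13*g + 40)/(g^2 - 5*I*g - 4)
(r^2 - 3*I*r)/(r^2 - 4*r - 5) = r*(-r + 3*I)/(-r^2 + 4*r + 5)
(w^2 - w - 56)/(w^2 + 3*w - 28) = (w - 8)/(w - 4)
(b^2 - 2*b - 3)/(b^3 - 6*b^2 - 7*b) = (b - 3)/(b*(b - 7))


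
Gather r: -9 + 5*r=5*r - 9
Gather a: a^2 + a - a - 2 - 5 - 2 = a^2 - 9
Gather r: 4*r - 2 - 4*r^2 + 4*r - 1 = -4*r^2 + 8*r - 3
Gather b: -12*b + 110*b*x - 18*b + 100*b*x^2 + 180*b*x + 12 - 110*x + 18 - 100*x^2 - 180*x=b*(100*x^2 + 290*x - 30) - 100*x^2 - 290*x + 30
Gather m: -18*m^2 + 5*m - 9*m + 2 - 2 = -18*m^2 - 4*m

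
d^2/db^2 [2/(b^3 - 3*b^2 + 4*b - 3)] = 4*(3*(1 - b)*(b^3 - 3*b^2 + 4*b - 3) + (3*b^2 - 6*b + 4)^2)/(b^3 - 3*b^2 + 4*b - 3)^3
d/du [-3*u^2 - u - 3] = -6*u - 1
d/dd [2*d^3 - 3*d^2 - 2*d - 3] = 6*d^2 - 6*d - 2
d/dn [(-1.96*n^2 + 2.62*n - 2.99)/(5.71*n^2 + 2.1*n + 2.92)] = (-19.0762*n^2 + 22.6994*n + 13.9294)/(32.6041*n^4 + 23.982*n^3 + 37.7564*n^2 + 12.264*n + 8.5264)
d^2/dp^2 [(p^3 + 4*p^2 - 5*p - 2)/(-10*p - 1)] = 2*(-100*p^3 - 30*p^2 - 3*p + 146)/(1000*p^3 + 300*p^2 + 30*p + 1)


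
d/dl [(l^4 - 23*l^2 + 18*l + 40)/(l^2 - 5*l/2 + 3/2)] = 2*(4*l^5 - 15*l^4 + 12*l^3 + 79*l^2 - 298*l + 254)/(4*l^4 - 20*l^3 + 37*l^2 - 30*l + 9)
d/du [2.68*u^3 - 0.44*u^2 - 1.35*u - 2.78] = 8.04*u^2 - 0.88*u - 1.35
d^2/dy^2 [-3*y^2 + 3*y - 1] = -6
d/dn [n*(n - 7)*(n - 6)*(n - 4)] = 4*n^3 - 51*n^2 + 188*n - 168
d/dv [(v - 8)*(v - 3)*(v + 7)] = 3*v^2 - 8*v - 53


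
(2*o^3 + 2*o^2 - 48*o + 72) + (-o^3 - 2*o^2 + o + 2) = o^3 - 47*o + 74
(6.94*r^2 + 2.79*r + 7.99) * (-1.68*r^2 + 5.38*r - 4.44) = -11.6592*r^4 + 32.65*r^3 - 29.2266*r^2 + 30.5986*r - 35.4756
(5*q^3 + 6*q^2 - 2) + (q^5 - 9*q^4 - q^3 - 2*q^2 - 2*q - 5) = q^5 - 9*q^4 + 4*q^3 + 4*q^2 - 2*q - 7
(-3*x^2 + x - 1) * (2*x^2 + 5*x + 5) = -6*x^4 - 13*x^3 - 12*x^2 - 5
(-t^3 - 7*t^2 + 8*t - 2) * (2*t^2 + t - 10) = -2*t^5 - 15*t^4 + 19*t^3 + 74*t^2 - 82*t + 20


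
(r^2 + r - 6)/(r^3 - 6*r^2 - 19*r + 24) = (r - 2)/(r^2 - 9*r + 8)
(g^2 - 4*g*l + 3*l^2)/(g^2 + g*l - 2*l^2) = (g - 3*l)/(g + 2*l)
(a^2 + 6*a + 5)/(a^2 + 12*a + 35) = (a + 1)/(a + 7)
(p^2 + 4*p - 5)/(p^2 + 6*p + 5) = (p - 1)/(p + 1)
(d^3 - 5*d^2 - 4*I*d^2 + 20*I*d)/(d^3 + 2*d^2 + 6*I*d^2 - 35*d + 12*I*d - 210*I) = d*(d - 4*I)/(d^2 + d*(7 + 6*I) + 42*I)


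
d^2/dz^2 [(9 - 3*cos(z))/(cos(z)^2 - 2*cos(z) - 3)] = 3*(cos(z) - 2)/(cos(z) + 1)^2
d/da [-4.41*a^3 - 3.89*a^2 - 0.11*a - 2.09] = -13.23*a^2 - 7.78*a - 0.11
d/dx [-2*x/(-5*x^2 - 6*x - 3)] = 2*(3 - 5*x^2)/(25*x^4 + 60*x^3 + 66*x^2 + 36*x + 9)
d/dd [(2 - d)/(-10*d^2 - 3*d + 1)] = (10*d^2 + 3*d - (d - 2)*(20*d + 3) - 1)/(10*d^2 + 3*d - 1)^2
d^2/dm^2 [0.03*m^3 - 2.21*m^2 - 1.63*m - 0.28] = 0.18*m - 4.42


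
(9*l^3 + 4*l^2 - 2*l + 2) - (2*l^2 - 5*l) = 9*l^3 + 2*l^2 + 3*l + 2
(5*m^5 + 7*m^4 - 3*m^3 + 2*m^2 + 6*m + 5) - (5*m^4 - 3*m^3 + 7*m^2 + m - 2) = 5*m^5 + 2*m^4 - 5*m^2 + 5*m + 7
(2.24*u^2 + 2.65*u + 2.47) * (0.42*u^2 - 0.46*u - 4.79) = 0.9408*u^4 + 0.0825999999999998*u^3 - 10.9112*u^2 - 13.8297*u - 11.8313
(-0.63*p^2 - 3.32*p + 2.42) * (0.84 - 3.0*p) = 1.89*p^3 + 9.4308*p^2 - 10.0488*p + 2.0328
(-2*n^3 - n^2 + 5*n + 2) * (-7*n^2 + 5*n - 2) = 14*n^5 - 3*n^4 - 36*n^3 + 13*n^2 - 4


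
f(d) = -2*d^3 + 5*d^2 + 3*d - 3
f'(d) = -6*d^2 + 10*d + 3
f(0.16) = -2.40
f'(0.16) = 4.45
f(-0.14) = -3.32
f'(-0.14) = 1.48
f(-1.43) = 8.78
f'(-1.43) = -23.57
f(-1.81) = 19.81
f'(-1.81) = -34.76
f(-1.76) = 18.11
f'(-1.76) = -33.19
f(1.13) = 3.89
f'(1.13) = 6.64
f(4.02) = -40.07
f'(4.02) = -53.76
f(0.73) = 1.08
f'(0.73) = 7.10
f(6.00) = -237.00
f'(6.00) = -153.00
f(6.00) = -237.00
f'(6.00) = -153.00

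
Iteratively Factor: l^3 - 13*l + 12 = (l - 1)*(l^2 + l - 12) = (l - 1)*(l + 4)*(l - 3)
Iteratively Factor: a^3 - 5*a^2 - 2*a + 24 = (a - 3)*(a^2 - 2*a - 8) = (a - 4)*(a - 3)*(a + 2)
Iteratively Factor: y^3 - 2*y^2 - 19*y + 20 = (y - 5)*(y^2 + 3*y - 4) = (y - 5)*(y - 1)*(y + 4)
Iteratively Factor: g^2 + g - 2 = (g - 1)*(g + 2)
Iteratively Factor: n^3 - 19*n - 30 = (n - 5)*(n^2 + 5*n + 6) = (n - 5)*(n + 3)*(n + 2)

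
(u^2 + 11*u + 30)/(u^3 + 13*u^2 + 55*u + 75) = (u + 6)/(u^2 + 8*u + 15)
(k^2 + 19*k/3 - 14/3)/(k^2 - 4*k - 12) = (-3*k^2 - 19*k + 14)/(3*(-k^2 + 4*k + 12))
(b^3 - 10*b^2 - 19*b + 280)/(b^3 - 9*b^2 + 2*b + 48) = (b^2 - 2*b - 35)/(b^2 - b - 6)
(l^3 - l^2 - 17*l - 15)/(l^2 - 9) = (l^2 - 4*l - 5)/(l - 3)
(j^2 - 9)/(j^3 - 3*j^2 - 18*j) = (j - 3)/(j*(j - 6))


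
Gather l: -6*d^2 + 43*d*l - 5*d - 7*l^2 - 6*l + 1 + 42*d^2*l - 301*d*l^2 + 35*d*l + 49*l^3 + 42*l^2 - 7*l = -6*d^2 - 5*d + 49*l^3 + l^2*(35 - 301*d) + l*(42*d^2 + 78*d - 13) + 1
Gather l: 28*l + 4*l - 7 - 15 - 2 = 32*l - 24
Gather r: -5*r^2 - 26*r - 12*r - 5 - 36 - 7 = -5*r^2 - 38*r - 48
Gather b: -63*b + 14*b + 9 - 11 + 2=-49*b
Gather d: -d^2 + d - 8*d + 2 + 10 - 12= -d^2 - 7*d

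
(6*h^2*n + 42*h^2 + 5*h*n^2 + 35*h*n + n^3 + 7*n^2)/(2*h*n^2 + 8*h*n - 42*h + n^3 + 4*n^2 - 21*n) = (3*h + n)/(n - 3)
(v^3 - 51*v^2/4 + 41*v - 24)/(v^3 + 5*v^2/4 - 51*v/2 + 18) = (v - 8)/(v + 6)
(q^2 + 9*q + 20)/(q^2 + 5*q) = (q + 4)/q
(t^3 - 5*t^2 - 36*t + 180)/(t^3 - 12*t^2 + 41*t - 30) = (t + 6)/(t - 1)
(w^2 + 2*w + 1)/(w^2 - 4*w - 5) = (w + 1)/(w - 5)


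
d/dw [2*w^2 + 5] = 4*w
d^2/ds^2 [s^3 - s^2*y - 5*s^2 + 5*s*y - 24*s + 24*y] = 6*s - 2*y - 10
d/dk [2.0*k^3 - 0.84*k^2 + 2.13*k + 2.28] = 6.0*k^2 - 1.68*k + 2.13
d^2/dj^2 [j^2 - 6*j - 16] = 2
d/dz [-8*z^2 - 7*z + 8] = -16*z - 7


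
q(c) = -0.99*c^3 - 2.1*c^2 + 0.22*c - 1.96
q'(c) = -2.97*c^2 - 4.2*c + 0.22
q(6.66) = -386.10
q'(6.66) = -159.49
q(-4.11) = 30.39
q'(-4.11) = -32.69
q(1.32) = -7.61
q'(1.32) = -10.50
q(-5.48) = 96.69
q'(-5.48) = -65.95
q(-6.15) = 147.54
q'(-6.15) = -86.28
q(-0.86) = -3.07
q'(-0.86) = 1.64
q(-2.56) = 0.32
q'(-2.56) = -8.49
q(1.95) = -16.86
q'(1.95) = -19.26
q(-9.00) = 547.67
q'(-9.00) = -202.55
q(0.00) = -1.96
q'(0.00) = 0.22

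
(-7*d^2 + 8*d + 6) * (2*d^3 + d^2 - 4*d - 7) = -14*d^5 + 9*d^4 + 48*d^3 + 23*d^2 - 80*d - 42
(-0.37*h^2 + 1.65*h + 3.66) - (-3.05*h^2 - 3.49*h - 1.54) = 2.68*h^2 + 5.14*h + 5.2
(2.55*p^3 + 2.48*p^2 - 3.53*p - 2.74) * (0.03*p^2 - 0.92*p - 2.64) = 0.0765*p^5 - 2.2716*p^4 - 9.1195*p^3 - 3.3818*p^2 + 11.84*p + 7.2336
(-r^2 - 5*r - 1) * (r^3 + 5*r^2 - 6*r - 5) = -r^5 - 10*r^4 - 20*r^3 + 30*r^2 + 31*r + 5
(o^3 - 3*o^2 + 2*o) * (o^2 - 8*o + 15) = o^5 - 11*o^4 + 41*o^3 - 61*o^2 + 30*o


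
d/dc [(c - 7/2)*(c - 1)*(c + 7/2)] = 3*c^2 - 2*c - 49/4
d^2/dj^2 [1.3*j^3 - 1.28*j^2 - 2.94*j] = 7.8*j - 2.56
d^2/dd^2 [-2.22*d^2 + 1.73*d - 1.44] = -4.44000000000000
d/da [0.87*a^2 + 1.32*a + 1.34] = 1.74*a + 1.32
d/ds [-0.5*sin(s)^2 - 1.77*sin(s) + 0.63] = -(1.0*sin(s) + 1.77)*cos(s)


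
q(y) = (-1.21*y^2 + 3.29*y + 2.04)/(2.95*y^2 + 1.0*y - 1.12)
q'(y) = (3.29 - 2.42*y)/(2.95*y^2 + 1.0*y - 1.12) + (-5.9*y - 1.0)*(-1.21*y^2 + 3.29*y + 2.04)/(2.95*y^2 + 1.0*y - 1.12)^2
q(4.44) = -0.12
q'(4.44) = -0.07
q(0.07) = -2.19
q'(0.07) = -6.00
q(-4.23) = -0.71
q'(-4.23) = -0.07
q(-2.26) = -0.99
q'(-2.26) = -0.30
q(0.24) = -3.89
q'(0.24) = -17.04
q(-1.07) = -2.41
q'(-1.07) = -5.85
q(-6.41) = -0.60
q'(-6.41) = -0.03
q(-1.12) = -2.17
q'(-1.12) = -4.21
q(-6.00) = -0.62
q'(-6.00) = -0.03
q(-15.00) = -0.49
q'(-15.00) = -0.01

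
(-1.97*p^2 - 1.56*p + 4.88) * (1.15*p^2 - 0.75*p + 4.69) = -2.2655*p^4 - 0.3165*p^3 - 2.4573*p^2 - 10.9764*p + 22.8872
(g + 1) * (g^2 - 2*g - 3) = g^3 - g^2 - 5*g - 3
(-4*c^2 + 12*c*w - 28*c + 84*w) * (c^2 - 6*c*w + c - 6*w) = -4*c^4 + 36*c^3*w - 32*c^3 - 72*c^2*w^2 + 288*c^2*w - 28*c^2 - 576*c*w^2 + 252*c*w - 504*w^2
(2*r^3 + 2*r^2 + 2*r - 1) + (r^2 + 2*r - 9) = 2*r^3 + 3*r^2 + 4*r - 10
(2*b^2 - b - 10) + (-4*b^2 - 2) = -2*b^2 - b - 12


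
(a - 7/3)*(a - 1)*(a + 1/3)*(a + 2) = a^4 - a^3 - 43*a^2/9 + 29*a/9 + 14/9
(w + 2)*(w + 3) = w^2 + 5*w + 6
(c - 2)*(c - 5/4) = c^2 - 13*c/4 + 5/2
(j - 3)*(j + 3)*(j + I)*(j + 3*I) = j^4 + 4*I*j^3 - 12*j^2 - 36*I*j + 27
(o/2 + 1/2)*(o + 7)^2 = o^3/2 + 15*o^2/2 + 63*o/2 + 49/2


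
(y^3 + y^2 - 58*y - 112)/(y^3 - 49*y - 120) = (y^2 + 9*y + 14)/(y^2 + 8*y + 15)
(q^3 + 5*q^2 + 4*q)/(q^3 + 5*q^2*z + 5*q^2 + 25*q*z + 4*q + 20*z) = q/(q + 5*z)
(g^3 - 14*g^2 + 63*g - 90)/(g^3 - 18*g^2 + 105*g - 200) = (g^2 - 9*g + 18)/(g^2 - 13*g + 40)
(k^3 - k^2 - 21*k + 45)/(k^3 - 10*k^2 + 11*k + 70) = (k^3 - k^2 - 21*k + 45)/(k^3 - 10*k^2 + 11*k + 70)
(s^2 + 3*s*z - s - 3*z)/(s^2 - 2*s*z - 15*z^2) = (1 - s)/(-s + 5*z)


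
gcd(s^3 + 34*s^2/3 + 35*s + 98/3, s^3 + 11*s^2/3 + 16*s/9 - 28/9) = s^2 + 13*s/3 + 14/3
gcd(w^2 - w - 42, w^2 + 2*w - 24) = w + 6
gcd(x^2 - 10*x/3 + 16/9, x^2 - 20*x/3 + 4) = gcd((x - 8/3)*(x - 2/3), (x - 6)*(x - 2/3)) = x - 2/3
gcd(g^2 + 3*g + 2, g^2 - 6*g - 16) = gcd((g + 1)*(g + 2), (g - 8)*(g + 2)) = g + 2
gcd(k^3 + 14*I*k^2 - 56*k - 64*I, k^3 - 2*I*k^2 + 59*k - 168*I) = k + 8*I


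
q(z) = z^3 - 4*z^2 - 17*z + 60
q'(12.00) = 319.00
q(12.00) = 1008.00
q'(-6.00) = 139.00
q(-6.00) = -198.00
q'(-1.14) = -3.98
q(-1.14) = 72.70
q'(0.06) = -17.47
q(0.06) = 58.97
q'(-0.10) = -16.17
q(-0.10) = 61.66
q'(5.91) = 40.50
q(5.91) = 26.24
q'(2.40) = -18.92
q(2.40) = 9.98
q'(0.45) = -19.99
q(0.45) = 51.63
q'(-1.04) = -5.44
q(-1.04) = 72.23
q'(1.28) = -22.32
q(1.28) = 33.78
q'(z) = 3*z^2 - 8*z - 17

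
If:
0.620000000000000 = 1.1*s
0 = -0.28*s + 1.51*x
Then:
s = 0.56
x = 0.10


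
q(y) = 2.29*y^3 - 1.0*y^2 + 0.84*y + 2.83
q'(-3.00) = 68.67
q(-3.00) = -70.52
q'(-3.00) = 68.67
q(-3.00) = -70.52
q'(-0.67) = 5.26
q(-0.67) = 1.13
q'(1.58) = 14.83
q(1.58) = 10.69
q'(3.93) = 99.09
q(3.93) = 129.69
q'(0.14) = 0.69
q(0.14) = 2.93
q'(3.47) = 76.62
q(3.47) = 89.38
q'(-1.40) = 17.11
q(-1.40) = -6.59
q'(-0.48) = 3.38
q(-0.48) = 1.94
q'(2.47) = 37.81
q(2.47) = 33.31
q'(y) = 6.87*y^2 - 2.0*y + 0.84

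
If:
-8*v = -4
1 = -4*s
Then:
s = -1/4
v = 1/2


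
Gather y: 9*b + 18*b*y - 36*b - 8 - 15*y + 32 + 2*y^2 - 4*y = -27*b + 2*y^2 + y*(18*b - 19) + 24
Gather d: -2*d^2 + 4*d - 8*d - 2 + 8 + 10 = -2*d^2 - 4*d + 16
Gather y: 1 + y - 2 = y - 1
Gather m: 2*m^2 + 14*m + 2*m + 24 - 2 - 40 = 2*m^2 + 16*m - 18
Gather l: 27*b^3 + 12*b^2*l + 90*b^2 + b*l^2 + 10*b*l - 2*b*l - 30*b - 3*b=27*b^3 + 90*b^2 + b*l^2 - 33*b + l*(12*b^2 + 8*b)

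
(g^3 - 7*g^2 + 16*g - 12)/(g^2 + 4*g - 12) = (g^2 - 5*g + 6)/(g + 6)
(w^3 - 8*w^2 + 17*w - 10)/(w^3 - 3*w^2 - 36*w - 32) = (-w^3 + 8*w^2 - 17*w + 10)/(-w^3 + 3*w^2 + 36*w + 32)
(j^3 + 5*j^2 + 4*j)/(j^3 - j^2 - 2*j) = (j + 4)/(j - 2)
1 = 1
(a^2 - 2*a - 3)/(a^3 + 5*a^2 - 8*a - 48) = (a + 1)/(a^2 + 8*a + 16)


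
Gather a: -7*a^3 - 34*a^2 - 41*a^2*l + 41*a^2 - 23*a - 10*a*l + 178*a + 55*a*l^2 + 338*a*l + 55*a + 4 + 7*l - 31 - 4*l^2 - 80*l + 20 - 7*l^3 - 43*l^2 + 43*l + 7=-7*a^3 + a^2*(7 - 41*l) + a*(55*l^2 + 328*l + 210) - 7*l^3 - 47*l^2 - 30*l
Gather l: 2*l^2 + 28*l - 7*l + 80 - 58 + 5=2*l^2 + 21*l + 27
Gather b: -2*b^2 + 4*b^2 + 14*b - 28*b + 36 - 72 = 2*b^2 - 14*b - 36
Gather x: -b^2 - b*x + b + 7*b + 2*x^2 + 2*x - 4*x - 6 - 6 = -b^2 + 8*b + 2*x^2 + x*(-b - 2) - 12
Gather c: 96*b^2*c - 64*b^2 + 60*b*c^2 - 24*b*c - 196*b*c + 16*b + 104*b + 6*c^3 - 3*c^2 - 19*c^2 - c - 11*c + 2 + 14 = -64*b^2 + 120*b + 6*c^3 + c^2*(60*b - 22) + c*(96*b^2 - 220*b - 12) + 16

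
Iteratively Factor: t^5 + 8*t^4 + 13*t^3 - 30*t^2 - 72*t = (t)*(t^4 + 8*t^3 + 13*t^2 - 30*t - 72) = t*(t + 4)*(t^3 + 4*t^2 - 3*t - 18) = t*(t - 2)*(t + 4)*(t^2 + 6*t + 9) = t*(t - 2)*(t + 3)*(t + 4)*(t + 3)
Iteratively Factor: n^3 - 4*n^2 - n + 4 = (n + 1)*(n^2 - 5*n + 4) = (n - 1)*(n + 1)*(n - 4)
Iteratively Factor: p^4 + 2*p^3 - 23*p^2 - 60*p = (p + 4)*(p^3 - 2*p^2 - 15*p) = (p - 5)*(p + 4)*(p^2 + 3*p) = (p - 5)*(p + 3)*(p + 4)*(p)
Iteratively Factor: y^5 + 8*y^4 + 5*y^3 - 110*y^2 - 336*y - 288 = (y + 3)*(y^4 + 5*y^3 - 10*y^2 - 80*y - 96) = (y - 4)*(y + 3)*(y^3 + 9*y^2 + 26*y + 24) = (y - 4)*(y + 2)*(y + 3)*(y^2 + 7*y + 12) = (y - 4)*(y + 2)*(y + 3)*(y + 4)*(y + 3)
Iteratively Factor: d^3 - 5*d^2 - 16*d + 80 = (d - 4)*(d^2 - d - 20) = (d - 5)*(d - 4)*(d + 4)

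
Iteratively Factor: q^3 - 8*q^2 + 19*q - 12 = (q - 1)*(q^2 - 7*q + 12) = (q - 3)*(q - 1)*(q - 4)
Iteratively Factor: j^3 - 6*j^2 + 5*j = (j - 1)*(j^2 - 5*j) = j*(j - 1)*(j - 5)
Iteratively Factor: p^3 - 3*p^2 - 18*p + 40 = (p + 4)*(p^2 - 7*p + 10) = (p - 2)*(p + 4)*(p - 5)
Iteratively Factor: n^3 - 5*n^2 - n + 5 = (n - 1)*(n^2 - 4*n - 5) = (n - 1)*(n + 1)*(n - 5)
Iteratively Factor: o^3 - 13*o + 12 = (o + 4)*(o^2 - 4*o + 3) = (o - 1)*(o + 4)*(o - 3)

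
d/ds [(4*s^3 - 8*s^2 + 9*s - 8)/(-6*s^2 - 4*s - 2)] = (-12*s^4 - 16*s^3 + 31*s^2 - 32*s - 25)/(2*(9*s^4 + 12*s^3 + 10*s^2 + 4*s + 1))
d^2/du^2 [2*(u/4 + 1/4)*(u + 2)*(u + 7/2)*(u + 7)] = 6*u^2 + 81*u/2 + 58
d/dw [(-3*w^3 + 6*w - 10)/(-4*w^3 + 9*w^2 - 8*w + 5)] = (-27*w^4 + 96*w^3 - 219*w^2 + 180*w - 50)/(16*w^6 - 72*w^5 + 145*w^4 - 184*w^3 + 154*w^2 - 80*w + 25)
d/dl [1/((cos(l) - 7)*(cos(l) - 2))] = (2*cos(l) - 9)*sin(l)/((cos(l) - 7)^2*(cos(l) - 2)^2)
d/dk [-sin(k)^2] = -sin(2*k)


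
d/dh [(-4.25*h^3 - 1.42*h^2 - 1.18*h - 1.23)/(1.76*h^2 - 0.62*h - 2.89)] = (-7.48*h^4 + 5.27*h^3 + 39.8047*h^2 + 12.5372*h + 2.6476)/(3.0976*h^4 - 2.1824*h^3 - 9.7884*h^2 + 3.5836*h + 8.3521)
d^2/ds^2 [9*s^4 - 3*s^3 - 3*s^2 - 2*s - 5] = 108*s^2 - 18*s - 6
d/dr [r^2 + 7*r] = 2*r + 7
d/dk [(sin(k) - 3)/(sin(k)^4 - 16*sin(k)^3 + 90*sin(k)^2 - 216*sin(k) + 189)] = (17 - 3*sin(k))*cos(k)/((sin(k) - 7)^2*(sin(k) - 3)^3)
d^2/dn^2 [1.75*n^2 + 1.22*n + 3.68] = 3.50000000000000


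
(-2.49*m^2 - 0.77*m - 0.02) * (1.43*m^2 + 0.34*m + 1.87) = -3.5607*m^4 - 1.9477*m^3 - 4.9467*m^2 - 1.4467*m - 0.0374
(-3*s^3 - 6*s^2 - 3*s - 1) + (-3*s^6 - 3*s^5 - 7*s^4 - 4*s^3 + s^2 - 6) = -3*s^6 - 3*s^5 - 7*s^4 - 7*s^3 - 5*s^2 - 3*s - 7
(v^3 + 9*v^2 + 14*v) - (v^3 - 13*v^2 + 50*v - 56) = 22*v^2 - 36*v + 56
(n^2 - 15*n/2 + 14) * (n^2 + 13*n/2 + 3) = n^4 - n^3 - 127*n^2/4 + 137*n/2 + 42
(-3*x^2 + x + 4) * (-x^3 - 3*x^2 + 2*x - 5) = 3*x^5 + 8*x^4 - 13*x^3 + 5*x^2 + 3*x - 20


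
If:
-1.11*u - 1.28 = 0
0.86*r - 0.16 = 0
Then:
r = 0.19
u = -1.15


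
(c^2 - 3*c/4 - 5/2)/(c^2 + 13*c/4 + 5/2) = (c - 2)/(c + 2)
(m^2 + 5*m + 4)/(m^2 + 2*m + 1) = (m + 4)/(m + 1)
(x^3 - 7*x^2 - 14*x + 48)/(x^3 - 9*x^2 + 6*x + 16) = (x + 3)/(x + 1)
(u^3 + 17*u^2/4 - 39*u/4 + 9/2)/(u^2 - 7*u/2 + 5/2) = (4*u^2 + 21*u - 18)/(2*(2*u - 5))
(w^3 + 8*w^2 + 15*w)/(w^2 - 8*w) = (w^2 + 8*w + 15)/(w - 8)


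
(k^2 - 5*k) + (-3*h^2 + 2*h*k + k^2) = -3*h^2 + 2*h*k + 2*k^2 - 5*k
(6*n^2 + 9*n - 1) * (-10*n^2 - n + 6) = -60*n^4 - 96*n^3 + 37*n^2 + 55*n - 6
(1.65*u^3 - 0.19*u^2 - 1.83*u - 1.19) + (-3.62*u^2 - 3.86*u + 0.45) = 1.65*u^3 - 3.81*u^2 - 5.69*u - 0.74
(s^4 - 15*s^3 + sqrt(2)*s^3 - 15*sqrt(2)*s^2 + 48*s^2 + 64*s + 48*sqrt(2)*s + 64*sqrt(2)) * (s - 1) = s^5 - 16*s^4 + sqrt(2)*s^4 - 16*sqrt(2)*s^3 + 63*s^3 + 16*s^2 + 63*sqrt(2)*s^2 - 64*s + 16*sqrt(2)*s - 64*sqrt(2)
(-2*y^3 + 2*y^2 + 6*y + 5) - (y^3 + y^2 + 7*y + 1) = -3*y^3 + y^2 - y + 4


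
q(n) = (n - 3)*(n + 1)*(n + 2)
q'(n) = (n - 3)*(n + 1) + (n - 3)*(n + 2) + (n + 1)*(n + 2) = 3*n^2 - 7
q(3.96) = 28.38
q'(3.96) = 40.04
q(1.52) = -13.13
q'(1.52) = -0.07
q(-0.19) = -4.68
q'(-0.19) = -6.89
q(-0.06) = -5.58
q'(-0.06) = -6.99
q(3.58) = 14.82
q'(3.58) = 31.45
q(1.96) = -12.19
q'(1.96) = 4.52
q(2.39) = -9.08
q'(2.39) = 10.14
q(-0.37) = -3.46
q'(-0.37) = -6.59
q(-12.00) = -1650.00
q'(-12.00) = 425.00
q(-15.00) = -3276.00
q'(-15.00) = 668.00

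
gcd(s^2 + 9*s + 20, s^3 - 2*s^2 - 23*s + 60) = s + 5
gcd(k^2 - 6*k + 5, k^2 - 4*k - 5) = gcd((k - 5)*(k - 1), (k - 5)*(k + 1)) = k - 5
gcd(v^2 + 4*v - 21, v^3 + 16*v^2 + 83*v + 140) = v + 7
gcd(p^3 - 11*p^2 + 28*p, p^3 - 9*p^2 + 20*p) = p^2 - 4*p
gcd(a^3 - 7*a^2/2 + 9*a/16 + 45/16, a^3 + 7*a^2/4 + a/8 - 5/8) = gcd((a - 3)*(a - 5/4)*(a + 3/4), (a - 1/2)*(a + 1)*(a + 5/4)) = 1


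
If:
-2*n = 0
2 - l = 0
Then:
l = 2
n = 0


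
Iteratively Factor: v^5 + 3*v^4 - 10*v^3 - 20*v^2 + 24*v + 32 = (v - 2)*(v^4 + 5*v^3 - 20*v - 16) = (v - 2)*(v + 1)*(v^3 + 4*v^2 - 4*v - 16) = (v - 2)*(v + 1)*(v + 4)*(v^2 - 4) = (v - 2)^2*(v + 1)*(v + 4)*(v + 2)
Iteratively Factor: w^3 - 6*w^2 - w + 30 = (w - 5)*(w^2 - w - 6) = (w - 5)*(w - 3)*(w + 2)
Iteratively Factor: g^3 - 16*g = (g)*(g^2 - 16) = g*(g - 4)*(g + 4)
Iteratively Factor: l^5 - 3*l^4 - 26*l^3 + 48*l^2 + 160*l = (l + 2)*(l^4 - 5*l^3 - 16*l^2 + 80*l) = (l - 4)*(l + 2)*(l^3 - l^2 - 20*l) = (l - 4)*(l + 2)*(l + 4)*(l^2 - 5*l) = (l - 5)*(l - 4)*(l + 2)*(l + 4)*(l)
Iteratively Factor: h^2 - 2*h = (h)*(h - 2)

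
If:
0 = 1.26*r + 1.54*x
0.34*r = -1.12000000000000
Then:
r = -3.29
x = 2.70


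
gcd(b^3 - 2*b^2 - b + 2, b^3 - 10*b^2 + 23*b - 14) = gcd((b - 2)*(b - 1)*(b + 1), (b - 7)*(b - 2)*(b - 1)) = b^2 - 3*b + 2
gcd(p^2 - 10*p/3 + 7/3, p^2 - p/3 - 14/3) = p - 7/3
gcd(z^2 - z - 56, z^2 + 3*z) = 1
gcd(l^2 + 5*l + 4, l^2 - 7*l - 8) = l + 1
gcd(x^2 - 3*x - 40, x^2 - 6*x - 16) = x - 8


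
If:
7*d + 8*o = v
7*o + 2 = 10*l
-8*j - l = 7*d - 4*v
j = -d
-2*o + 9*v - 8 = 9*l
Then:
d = 210/89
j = -210/89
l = -118/89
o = -194/89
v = -82/89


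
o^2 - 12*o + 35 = (o - 7)*(o - 5)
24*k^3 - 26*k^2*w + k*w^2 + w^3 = (-4*k + w)*(-k + w)*(6*k + w)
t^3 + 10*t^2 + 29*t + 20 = (t + 1)*(t + 4)*(t + 5)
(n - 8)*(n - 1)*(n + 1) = n^3 - 8*n^2 - n + 8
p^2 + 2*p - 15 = (p - 3)*(p + 5)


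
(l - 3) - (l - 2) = -1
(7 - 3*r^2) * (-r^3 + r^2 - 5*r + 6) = 3*r^5 - 3*r^4 + 8*r^3 - 11*r^2 - 35*r + 42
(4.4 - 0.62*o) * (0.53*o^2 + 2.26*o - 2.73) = -0.3286*o^3 + 0.930800000000001*o^2 + 11.6366*o - 12.012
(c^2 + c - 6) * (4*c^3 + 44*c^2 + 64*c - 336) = 4*c^5 + 48*c^4 + 84*c^3 - 536*c^2 - 720*c + 2016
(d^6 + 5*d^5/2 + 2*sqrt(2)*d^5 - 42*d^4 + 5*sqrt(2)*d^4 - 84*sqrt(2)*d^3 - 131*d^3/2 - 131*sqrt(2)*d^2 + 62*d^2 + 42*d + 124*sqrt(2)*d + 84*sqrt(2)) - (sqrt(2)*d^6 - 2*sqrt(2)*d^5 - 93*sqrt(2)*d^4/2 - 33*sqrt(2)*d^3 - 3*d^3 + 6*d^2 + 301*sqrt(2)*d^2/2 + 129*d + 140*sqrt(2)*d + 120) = -sqrt(2)*d^6 + d^6 + 5*d^5/2 + 4*sqrt(2)*d^5 - 42*d^4 + 103*sqrt(2)*d^4/2 - 51*sqrt(2)*d^3 - 125*d^3/2 - 563*sqrt(2)*d^2/2 + 56*d^2 - 87*d - 16*sqrt(2)*d - 120 + 84*sqrt(2)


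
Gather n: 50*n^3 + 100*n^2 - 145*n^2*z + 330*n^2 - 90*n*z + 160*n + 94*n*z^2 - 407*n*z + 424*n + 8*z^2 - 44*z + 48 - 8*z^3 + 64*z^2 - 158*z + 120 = 50*n^3 + n^2*(430 - 145*z) + n*(94*z^2 - 497*z + 584) - 8*z^3 + 72*z^2 - 202*z + 168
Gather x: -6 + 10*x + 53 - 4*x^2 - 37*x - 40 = -4*x^2 - 27*x + 7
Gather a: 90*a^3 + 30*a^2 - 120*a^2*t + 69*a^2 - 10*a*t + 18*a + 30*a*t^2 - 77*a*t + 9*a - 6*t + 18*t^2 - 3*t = 90*a^3 + a^2*(99 - 120*t) + a*(30*t^2 - 87*t + 27) + 18*t^2 - 9*t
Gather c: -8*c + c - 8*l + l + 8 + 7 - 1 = -7*c - 7*l + 14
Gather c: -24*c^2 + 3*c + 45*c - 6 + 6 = -24*c^2 + 48*c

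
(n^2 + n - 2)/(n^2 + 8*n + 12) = (n - 1)/(n + 6)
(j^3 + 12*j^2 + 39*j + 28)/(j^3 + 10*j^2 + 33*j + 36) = (j^2 + 8*j + 7)/(j^2 + 6*j + 9)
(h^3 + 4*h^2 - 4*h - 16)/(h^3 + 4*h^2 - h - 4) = (h^2 - 4)/(h^2 - 1)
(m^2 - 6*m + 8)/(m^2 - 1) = (m^2 - 6*m + 8)/(m^2 - 1)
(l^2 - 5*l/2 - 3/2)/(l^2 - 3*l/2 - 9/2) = (2*l + 1)/(2*l + 3)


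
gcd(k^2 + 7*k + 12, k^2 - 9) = k + 3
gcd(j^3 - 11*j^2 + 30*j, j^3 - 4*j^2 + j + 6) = 1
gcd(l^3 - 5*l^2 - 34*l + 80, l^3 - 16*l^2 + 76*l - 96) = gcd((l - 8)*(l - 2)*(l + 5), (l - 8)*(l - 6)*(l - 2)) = l^2 - 10*l + 16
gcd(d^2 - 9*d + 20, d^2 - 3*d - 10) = d - 5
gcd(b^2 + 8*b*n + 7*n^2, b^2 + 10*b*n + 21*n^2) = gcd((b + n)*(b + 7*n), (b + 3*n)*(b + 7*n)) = b + 7*n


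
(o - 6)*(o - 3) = o^2 - 9*o + 18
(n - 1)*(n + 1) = n^2 - 1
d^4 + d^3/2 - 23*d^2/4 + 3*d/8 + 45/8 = (d - 3/2)^2*(d + 1)*(d + 5/2)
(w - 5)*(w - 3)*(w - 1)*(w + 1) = w^4 - 8*w^3 + 14*w^2 + 8*w - 15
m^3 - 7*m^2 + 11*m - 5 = (m - 5)*(m - 1)^2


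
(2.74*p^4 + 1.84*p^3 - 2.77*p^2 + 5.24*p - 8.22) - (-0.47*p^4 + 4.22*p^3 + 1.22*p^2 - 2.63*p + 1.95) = 3.21*p^4 - 2.38*p^3 - 3.99*p^2 + 7.87*p - 10.17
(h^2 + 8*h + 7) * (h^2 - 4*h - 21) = h^4 + 4*h^3 - 46*h^2 - 196*h - 147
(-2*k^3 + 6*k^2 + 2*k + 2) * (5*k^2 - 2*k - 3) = -10*k^5 + 34*k^4 + 4*k^3 - 12*k^2 - 10*k - 6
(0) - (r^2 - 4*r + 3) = -r^2 + 4*r - 3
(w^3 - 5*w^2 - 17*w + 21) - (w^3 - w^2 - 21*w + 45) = -4*w^2 + 4*w - 24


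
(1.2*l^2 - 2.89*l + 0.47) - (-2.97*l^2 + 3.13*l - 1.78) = 4.17*l^2 - 6.02*l + 2.25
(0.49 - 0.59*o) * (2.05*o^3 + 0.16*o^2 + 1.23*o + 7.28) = -1.2095*o^4 + 0.9101*o^3 - 0.6473*o^2 - 3.6925*o + 3.5672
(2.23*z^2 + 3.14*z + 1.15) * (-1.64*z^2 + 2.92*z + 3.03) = -3.6572*z^4 + 1.362*z^3 + 14.0397*z^2 + 12.8722*z + 3.4845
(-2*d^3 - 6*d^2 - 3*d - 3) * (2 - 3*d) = 6*d^4 + 14*d^3 - 3*d^2 + 3*d - 6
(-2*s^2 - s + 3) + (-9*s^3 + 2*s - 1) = -9*s^3 - 2*s^2 + s + 2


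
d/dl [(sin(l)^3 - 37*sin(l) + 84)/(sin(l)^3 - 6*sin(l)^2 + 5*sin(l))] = 6*(-sin(l)^4 + 14*sin(l)^3 - 79*sin(l)^2 + 168*sin(l) - 70)*cos(l)/((sin(l) - 5)^2*(sin(l) - 1)^2*sin(l)^2)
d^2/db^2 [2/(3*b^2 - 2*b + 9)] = 4*(-9*b^2 + 6*b + 4*(3*b - 1)^2 - 27)/(3*b^2 - 2*b + 9)^3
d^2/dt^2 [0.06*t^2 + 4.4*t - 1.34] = 0.120000000000000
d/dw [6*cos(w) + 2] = -6*sin(w)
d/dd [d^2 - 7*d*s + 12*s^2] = 2*d - 7*s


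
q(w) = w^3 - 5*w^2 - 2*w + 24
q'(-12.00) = 550.00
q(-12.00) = -2400.00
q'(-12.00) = 550.00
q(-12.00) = -2400.00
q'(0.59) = -6.86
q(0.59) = 21.28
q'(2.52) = -8.15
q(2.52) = 3.21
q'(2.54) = -8.05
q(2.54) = 3.05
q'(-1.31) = 16.25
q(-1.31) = 15.79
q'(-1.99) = 29.78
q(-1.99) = 0.30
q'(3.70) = 2.07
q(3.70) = -1.20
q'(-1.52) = 20.13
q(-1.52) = 11.98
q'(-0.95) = 10.21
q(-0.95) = 20.53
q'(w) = 3*w^2 - 10*w - 2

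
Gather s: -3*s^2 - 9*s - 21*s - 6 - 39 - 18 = -3*s^2 - 30*s - 63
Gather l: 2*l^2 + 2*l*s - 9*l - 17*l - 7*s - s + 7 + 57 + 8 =2*l^2 + l*(2*s - 26) - 8*s + 72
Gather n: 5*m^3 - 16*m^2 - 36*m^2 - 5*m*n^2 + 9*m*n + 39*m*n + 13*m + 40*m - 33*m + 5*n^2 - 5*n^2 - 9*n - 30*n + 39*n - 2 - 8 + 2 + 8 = 5*m^3 - 52*m^2 - 5*m*n^2 + 48*m*n + 20*m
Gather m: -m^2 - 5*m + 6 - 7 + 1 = -m^2 - 5*m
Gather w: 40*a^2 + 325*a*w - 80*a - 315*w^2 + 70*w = 40*a^2 - 80*a - 315*w^2 + w*(325*a + 70)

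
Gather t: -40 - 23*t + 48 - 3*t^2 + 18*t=-3*t^2 - 5*t + 8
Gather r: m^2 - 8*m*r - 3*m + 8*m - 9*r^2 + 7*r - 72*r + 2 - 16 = m^2 + 5*m - 9*r^2 + r*(-8*m - 65) - 14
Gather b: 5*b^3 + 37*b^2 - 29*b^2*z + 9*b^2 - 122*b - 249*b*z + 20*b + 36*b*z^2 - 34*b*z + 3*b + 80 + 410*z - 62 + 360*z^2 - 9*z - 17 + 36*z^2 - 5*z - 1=5*b^3 + b^2*(46 - 29*z) + b*(36*z^2 - 283*z - 99) + 396*z^2 + 396*z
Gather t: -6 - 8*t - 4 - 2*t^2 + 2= -2*t^2 - 8*t - 8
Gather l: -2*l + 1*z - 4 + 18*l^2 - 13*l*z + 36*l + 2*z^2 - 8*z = 18*l^2 + l*(34 - 13*z) + 2*z^2 - 7*z - 4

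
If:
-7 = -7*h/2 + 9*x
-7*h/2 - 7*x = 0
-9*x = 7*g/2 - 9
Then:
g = 207/56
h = 7/8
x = -7/16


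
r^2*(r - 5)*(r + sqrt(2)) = r^4 - 5*r^3 + sqrt(2)*r^3 - 5*sqrt(2)*r^2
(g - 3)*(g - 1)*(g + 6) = g^3 + 2*g^2 - 21*g + 18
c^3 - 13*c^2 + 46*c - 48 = (c - 8)*(c - 3)*(c - 2)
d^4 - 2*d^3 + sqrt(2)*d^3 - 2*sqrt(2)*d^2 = d^2*(d - 2)*(d + sqrt(2))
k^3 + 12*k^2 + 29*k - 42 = (k - 1)*(k + 6)*(k + 7)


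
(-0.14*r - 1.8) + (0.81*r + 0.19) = 0.67*r - 1.61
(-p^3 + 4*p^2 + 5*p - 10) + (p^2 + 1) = -p^3 + 5*p^2 + 5*p - 9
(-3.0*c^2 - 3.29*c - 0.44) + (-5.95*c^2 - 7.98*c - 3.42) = -8.95*c^2 - 11.27*c - 3.86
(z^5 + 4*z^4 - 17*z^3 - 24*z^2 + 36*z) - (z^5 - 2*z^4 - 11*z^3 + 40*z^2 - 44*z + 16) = 6*z^4 - 6*z^3 - 64*z^2 + 80*z - 16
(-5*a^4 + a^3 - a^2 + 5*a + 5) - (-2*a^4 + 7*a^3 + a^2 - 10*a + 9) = -3*a^4 - 6*a^3 - 2*a^2 + 15*a - 4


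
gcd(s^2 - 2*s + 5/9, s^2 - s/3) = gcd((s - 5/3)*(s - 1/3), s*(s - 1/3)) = s - 1/3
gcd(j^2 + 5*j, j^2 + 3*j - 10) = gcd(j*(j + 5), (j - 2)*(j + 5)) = j + 5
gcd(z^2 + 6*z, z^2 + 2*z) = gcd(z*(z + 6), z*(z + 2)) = z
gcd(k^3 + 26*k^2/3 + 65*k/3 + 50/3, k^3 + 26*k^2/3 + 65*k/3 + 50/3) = k^3 + 26*k^2/3 + 65*k/3 + 50/3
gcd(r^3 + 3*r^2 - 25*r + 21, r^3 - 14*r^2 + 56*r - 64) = 1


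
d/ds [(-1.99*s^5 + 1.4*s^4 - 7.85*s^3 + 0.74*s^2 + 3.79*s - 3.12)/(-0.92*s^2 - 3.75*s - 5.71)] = (5.4924*s^6 + 27.274*s^5 + 48.2865*s^4 + 26.899*s^3 + 135.1823*s^2 - 14.1916*s - 33.3409)/(0.8464*s^4 + 6.9*s^3 + 24.5689*s^2 + 42.825*s + 32.6041)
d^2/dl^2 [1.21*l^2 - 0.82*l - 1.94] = 2.42000000000000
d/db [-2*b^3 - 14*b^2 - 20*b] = -6*b^2 - 28*b - 20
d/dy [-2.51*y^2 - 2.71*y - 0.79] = -5.02*y - 2.71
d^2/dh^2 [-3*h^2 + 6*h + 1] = -6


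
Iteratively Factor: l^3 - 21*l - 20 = (l + 1)*(l^2 - l - 20) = (l - 5)*(l + 1)*(l + 4)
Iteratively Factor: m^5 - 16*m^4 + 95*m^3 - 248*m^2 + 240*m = (m)*(m^4 - 16*m^3 + 95*m^2 - 248*m + 240) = m*(m - 4)*(m^3 - 12*m^2 + 47*m - 60) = m*(m - 4)^2*(m^2 - 8*m + 15) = m*(m - 5)*(m - 4)^2*(m - 3)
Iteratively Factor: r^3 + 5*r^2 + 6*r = (r + 3)*(r^2 + 2*r) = (r + 2)*(r + 3)*(r)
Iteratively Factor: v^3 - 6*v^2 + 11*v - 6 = (v - 3)*(v^2 - 3*v + 2) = (v - 3)*(v - 2)*(v - 1)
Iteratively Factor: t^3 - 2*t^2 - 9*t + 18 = (t + 3)*(t^2 - 5*t + 6) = (t - 2)*(t + 3)*(t - 3)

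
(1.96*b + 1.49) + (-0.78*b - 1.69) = 1.18*b - 0.2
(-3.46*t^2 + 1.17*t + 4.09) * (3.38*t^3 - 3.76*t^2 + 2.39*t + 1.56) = -11.6948*t^5 + 16.9642*t^4 + 1.1556*t^3 - 17.9797*t^2 + 11.6003*t + 6.3804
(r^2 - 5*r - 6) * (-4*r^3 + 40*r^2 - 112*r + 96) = -4*r^5 + 60*r^4 - 288*r^3 + 416*r^2 + 192*r - 576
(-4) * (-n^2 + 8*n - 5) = 4*n^2 - 32*n + 20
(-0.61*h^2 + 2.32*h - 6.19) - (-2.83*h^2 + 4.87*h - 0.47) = 2.22*h^2 - 2.55*h - 5.72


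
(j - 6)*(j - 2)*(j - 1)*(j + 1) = j^4 - 8*j^3 + 11*j^2 + 8*j - 12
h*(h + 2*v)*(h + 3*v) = h^3 + 5*h^2*v + 6*h*v^2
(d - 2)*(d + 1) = d^2 - d - 2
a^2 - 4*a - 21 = (a - 7)*(a + 3)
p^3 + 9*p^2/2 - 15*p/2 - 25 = (p - 5/2)*(p + 2)*(p + 5)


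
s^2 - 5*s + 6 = (s - 3)*(s - 2)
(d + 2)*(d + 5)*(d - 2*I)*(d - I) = d^4 + 7*d^3 - 3*I*d^3 + 8*d^2 - 21*I*d^2 - 14*d - 30*I*d - 20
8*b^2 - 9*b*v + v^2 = (-8*b + v)*(-b + v)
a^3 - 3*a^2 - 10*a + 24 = (a - 4)*(a - 2)*(a + 3)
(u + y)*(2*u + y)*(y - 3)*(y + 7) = 2*u^2*y^2 + 8*u^2*y - 42*u^2 + 3*u*y^3 + 12*u*y^2 - 63*u*y + y^4 + 4*y^3 - 21*y^2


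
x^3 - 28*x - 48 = (x - 6)*(x + 2)*(x + 4)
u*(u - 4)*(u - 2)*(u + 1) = u^4 - 5*u^3 + 2*u^2 + 8*u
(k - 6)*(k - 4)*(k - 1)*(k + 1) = k^4 - 10*k^3 + 23*k^2 + 10*k - 24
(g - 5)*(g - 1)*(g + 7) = g^3 + g^2 - 37*g + 35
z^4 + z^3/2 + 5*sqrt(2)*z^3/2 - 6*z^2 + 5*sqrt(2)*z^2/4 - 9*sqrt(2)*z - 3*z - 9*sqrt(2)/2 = (z + 1/2)*(z - 3*sqrt(2)/2)*(z + sqrt(2))*(z + 3*sqrt(2))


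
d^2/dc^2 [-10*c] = 0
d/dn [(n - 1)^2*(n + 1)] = (n - 1)*(3*n + 1)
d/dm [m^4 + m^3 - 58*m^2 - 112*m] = 4*m^3 + 3*m^2 - 116*m - 112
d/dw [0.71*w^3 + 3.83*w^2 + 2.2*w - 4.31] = 2.13*w^2 + 7.66*w + 2.2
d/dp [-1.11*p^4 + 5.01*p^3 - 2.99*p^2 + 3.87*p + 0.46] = -4.44*p^3 + 15.03*p^2 - 5.98*p + 3.87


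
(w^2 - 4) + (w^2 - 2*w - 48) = 2*w^2 - 2*w - 52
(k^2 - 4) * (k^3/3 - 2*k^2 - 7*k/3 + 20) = k^5/3 - 2*k^4 - 11*k^3/3 + 28*k^2 + 28*k/3 - 80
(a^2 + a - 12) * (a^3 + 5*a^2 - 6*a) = a^5 + 6*a^4 - 13*a^3 - 66*a^2 + 72*a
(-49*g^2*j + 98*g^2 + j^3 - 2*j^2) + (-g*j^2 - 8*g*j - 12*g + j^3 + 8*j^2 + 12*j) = -49*g^2*j + 98*g^2 - g*j^2 - 8*g*j - 12*g + 2*j^3 + 6*j^2 + 12*j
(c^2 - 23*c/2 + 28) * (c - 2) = c^3 - 27*c^2/2 + 51*c - 56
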